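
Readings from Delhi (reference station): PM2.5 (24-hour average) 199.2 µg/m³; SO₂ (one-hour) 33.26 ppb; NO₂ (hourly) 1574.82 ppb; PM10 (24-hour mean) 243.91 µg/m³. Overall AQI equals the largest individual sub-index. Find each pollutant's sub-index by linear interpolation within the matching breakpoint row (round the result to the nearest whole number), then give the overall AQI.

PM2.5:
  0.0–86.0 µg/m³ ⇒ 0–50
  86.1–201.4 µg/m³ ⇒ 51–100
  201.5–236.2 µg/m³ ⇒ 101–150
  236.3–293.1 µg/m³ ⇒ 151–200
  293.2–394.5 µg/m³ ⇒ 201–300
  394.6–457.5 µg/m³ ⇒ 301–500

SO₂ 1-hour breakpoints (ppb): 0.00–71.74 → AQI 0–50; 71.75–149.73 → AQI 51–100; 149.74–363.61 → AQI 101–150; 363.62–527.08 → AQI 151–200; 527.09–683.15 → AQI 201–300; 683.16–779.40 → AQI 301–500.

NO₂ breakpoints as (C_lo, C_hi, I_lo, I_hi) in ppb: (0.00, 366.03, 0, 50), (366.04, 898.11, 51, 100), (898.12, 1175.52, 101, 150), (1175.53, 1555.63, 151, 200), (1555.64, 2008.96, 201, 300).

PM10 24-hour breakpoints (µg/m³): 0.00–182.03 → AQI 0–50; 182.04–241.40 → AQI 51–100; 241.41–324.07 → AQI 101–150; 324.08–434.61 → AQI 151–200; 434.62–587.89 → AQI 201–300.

205

PM2.5: 199.2 ∈ [86.1, 201.4] ↔ index [51, 100].
51 + (199.2−86.1)·(100−51)/(201.4−86.1) = 51 + 113.1·49/115.3 ≈ 99.07, so AQI = 99.
SO₂ 33.26: bracket 0.00–71.74 → index 0–50; slope 50/71.74, offset 33.26.
AQI = 0 + 50/71.74·33.26 ≈ 23.18 ⇒ 23.
NO₂: 1574.82 lies in 1555.64–2008.96, so I_lo=201, I_hi=300, C_lo=1555.64, C_hi=2008.96.
(300−201)/(2008.96−1555.64) × (1574.82−1555.64) + 201 = 99/453.32 × 19.18 + 201 ≈ 205.19 → 205.
PM10: 243.91 ∈ [241.41, 324.07] ↔ index [101, 150].
101 + (243.91−241.41)·(150−101)/(324.07−241.41) = 101 + 2.50·49/82.66 ≈ 102.48, so AQI = 102.
Sub-indices: PM2.5→99, SO₂→23, NO₂→205, PM10→102. Overall AQI = max = 205; dominant pollutant is NO₂.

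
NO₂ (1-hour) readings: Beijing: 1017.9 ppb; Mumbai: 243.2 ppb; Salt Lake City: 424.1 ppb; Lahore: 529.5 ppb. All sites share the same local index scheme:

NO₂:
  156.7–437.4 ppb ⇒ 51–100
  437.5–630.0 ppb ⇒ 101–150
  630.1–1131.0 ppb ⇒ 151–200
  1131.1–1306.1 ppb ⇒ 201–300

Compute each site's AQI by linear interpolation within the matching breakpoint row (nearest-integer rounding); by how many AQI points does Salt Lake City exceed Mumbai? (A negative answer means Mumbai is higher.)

Beijing: row 630.1–1131.0 (AQI 151–200). (200−151)·(1017.9−630.1)/(1131.0−630.1) + 151 = 49·387.8/500.9 + 151 ≈ 188.94 → 189.
Mumbai: 243.2 lies in 156.7–437.4, so I_lo=51, I_hi=100, C_lo=156.7, C_hi=437.4.
(100−51)/(437.4−156.7) × (243.2−156.7) + 51 = 49/280.7 × 86.5 + 51 ≈ 66.10 → 66.
Salt Lake City: row 156.7–437.4 (AQI 51–100). (100−51)·(424.1−156.7)/(437.4−156.7) + 51 = 49·267.4/280.7 + 51 ≈ 97.68 → 98.
Lahore 529.5: bracket 437.5–630.0 → index 101–150; slope 49/192.5, offset 92.0.
AQI = 101 + 49/192.5·92.0 ≈ 124.42 ⇒ 124.
AQIs: Beijing=189, Mumbai=66, Salt Lake City=98, Lahore=124. Salt Lake City (98) − Mumbai (66) = 32.

32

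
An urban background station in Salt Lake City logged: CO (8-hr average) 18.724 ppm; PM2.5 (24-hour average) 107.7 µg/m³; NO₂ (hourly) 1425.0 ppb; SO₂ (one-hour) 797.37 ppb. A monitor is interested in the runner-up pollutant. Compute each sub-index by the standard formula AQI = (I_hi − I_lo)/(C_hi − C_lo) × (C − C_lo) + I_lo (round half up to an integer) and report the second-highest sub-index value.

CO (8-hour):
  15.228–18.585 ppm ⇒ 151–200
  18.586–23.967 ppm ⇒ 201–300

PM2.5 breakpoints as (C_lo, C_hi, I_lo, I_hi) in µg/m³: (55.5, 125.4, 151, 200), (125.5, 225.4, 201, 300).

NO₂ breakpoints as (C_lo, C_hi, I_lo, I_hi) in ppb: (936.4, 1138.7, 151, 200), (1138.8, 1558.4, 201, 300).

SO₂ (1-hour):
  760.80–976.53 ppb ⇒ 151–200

CO: 18.724 ∈ [18.586, 23.967] ↔ index [201, 300].
201 + (18.724−18.586)·(300−201)/(23.967−18.586) = 201 + 0.138·99/5.381 ≈ 203.54, so AQI = 204.
PM2.5 107.7: bracket 55.5–125.4 → index 151–200; slope 49/69.9, offset 52.2.
AQI = 151 + 49/69.9·52.2 ≈ 187.59 ⇒ 188.
NO₂: row 1138.8–1558.4 (AQI 201–300). (300−201)·(1425.0−1138.8)/(1558.4−1138.8) + 201 = 99·286.2/419.6 + 201 ≈ 268.53 → 269.
SO₂: 797.37 ∈ [760.80, 976.53] ↔ index [151, 200].
151 + (797.37−760.80)·(200−151)/(976.53−760.80) = 151 + 36.57·49/215.73 ≈ 159.31, so AQI = 159.
Sub-indices: CO→204, PM2.5→188, NO₂→269, SO₂→159. Ranked high→low: 269, 204, 188, 159. Second-highest sub-index = 204.

204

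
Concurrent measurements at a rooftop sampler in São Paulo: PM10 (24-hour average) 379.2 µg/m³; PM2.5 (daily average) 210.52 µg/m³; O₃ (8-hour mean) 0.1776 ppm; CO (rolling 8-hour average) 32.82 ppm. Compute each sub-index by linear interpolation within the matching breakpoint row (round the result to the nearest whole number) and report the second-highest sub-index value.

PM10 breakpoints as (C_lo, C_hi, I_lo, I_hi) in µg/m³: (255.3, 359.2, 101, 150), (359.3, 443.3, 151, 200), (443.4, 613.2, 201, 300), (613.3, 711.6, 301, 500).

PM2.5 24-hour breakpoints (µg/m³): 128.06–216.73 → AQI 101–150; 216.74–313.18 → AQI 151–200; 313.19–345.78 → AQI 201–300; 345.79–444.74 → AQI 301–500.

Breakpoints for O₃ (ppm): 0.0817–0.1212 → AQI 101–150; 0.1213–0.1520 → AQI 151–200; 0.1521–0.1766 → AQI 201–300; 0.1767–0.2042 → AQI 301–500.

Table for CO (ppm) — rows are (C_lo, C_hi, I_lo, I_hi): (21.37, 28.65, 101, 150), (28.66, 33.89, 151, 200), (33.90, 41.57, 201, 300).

190

PM10: 379.2 lies in 359.3–443.3, so I_lo=151, I_hi=200, C_lo=359.3, C_hi=443.3.
(200−151)/(443.3−359.3) × (379.2−359.3) + 151 = 49/84.0 × 19.9 + 151 ≈ 162.61 → 163.
PM2.5: 210.52 lies in 128.06–216.73, so I_lo=101, I_hi=150, C_lo=128.06, C_hi=216.73.
(150−101)/(216.73−128.06) × (210.52−128.06) + 101 = 49/88.67 × 82.46 + 101 ≈ 146.57 → 147.
O₃: 0.1776 ∈ [0.1767, 0.2042] ↔ index [301, 500].
301 + (0.1776−0.1767)·(500−301)/(0.2042−0.1767) = 301 + 0.0009·199/0.0275 ≈ 307.51, so AQI = 308.
CO 32.82: bracket 28.66–33.89 → index 151–200; slope 49/5.23, offset 4.16.
AQI = 151 + 49/5.23·4.16 ≈ 189.98 ⇒ 190.
Sub-indices: PM10→163, PM2.5→147, O₃→308, CO→190. Ranked high→low: 308, 190, 163, 147. Second-highest sub-index = 190.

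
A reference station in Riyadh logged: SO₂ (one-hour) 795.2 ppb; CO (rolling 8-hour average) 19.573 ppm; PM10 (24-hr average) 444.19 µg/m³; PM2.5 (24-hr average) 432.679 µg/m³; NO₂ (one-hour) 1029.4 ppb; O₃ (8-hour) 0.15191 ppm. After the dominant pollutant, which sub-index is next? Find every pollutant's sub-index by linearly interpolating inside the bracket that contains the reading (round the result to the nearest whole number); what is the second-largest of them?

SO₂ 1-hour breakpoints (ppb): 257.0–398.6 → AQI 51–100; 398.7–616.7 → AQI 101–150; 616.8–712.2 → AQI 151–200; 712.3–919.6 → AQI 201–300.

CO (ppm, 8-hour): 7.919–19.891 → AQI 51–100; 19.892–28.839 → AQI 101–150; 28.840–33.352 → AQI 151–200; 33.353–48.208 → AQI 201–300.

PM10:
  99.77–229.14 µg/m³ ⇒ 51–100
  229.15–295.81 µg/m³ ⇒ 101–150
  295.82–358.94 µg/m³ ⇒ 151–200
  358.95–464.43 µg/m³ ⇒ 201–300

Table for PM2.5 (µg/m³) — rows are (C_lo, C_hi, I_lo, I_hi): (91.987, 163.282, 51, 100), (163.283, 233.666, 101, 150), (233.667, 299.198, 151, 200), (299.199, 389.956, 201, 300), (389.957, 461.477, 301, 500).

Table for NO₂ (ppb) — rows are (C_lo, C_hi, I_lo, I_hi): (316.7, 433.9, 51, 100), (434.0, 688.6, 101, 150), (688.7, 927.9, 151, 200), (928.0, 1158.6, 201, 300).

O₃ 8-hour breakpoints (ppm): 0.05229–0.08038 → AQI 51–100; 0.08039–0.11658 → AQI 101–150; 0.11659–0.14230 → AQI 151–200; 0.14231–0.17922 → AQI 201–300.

SO₂ 795.2: bracket 712.3–919.6 → index 201–300; slope 99/207.3, offset 82.9.
AQI = 201 + 99/207.3·82.9 ≈ 240.59 ⇒ 241.
CO: 19.573 lies in 7.919–19.891, so I_lo=51, I_hi=100, C_lo=7.919, C_hi=19.891.
(100−51)/(19.891−7.919) × (19.573−7.919) + 51 = 49/11.972 × 11.654 + 51 ≈ 98.70 → 99.
PM10: row 358.95–464.43 (AQI 201–300). (300−201)·(444.19−358.95)/(464.43−358.95) + 201 = 99·85.24/105.48 + 201 ≈ 281.00 → 281.
PM2.5: row 389.957–461.477 (AQI 301–500). (500−301)·(432.679−389.957)/(461.477−389.957) + 301 = 199·42.722/71.520 + 301 ≈ 419.87 → 420.
NO₂: 1029.4 lies in 928.0–1158.6, so I_lo=201, I_hi=300, C_lo=928.0, C_hi=1158.6.
(300−201)/(1158.6−928.0) × (1029.4−928.0) + 201 = 99/230.6 × 101.4 + 201 ≈ 244.53 → 245.
O₃: row 0.14231–0.17922 (AQI 201–300). (300−201)·(0.15191−0.14231)/(0.17922−0.14231) + 201 = 99·0.00960/0.03691 + 201 ≈ 226.75 → 227.
Sub-indices: SO₂→241, CO→99, PM10→281, PM2.5→420, NO₂→245, O₃→227. Ranked high→low: 420, 281, 245, 241, 227, 99. Second-highest sub-index = 281.

281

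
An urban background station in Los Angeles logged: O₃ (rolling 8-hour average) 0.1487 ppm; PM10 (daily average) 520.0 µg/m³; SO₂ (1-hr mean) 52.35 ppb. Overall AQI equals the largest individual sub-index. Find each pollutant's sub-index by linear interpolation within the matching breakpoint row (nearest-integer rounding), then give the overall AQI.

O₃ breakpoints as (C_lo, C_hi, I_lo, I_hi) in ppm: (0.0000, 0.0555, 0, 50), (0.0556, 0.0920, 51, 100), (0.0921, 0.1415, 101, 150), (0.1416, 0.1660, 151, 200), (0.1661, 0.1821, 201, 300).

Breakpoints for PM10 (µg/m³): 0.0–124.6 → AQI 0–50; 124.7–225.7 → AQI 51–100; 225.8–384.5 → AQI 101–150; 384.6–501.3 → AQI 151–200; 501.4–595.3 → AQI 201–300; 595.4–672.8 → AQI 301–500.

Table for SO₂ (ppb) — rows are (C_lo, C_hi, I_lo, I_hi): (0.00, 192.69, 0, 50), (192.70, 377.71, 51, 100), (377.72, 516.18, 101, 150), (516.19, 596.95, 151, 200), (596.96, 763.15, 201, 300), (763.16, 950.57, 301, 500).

O₃: 0.1487 lies in 0.1416–0.1660, so I_lo=151, I_hi=200, C_lo=0.1416, C_hi=0.1660.
(200−151)/(0.1660−0.1416) × (0.1487−0.1416) + 151 = 49/0.0244 × 0.0071 + 151 ≈ 165.26 → 165.
PM10: row 501.4–595.3 (AQI 201–300). (300−201)·(520.0−501.4)/(595.3−501.4) + 201 = 99·18.6/93.9 + 201 ≈ 220.61 → 221.
SO₂: row 0.00–192.69 (AQI 0–50). (50−0)·(52.35−0.00)/(192.69−0.00) + 0 = 50·52.35/192.69 + 0 ≈ 13.58 → 14.
Sub-indices: O₃→165, PM10→221, SO₂→14. Overall AQI = max = 221; dominant pollutant is PM10.
AQI 221: Very Unhealthy.

221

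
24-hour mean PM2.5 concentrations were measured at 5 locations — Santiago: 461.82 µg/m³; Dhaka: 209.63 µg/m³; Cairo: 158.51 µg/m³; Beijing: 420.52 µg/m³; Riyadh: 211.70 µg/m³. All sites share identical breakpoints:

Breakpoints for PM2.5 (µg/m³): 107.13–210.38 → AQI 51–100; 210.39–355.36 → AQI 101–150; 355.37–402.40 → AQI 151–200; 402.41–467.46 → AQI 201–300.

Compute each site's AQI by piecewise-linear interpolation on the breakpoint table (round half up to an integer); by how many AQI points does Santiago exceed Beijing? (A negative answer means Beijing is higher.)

Santiago: row 402.41–467.46 (AQI 201–300). (300−201)·(461.82−402.41)/(467.46−402.41) + 201 = 99·59.41/65.05 + 201 ≈ 291.42 → 291.
Dhaka: row 107.13–210.38 (AQI 51–100). (100−51)·(209.63−107.13)/(210.38−107.13) + 51 = 49·102.50/103.25 + 51 ≈ 99.64 → 100.
Cairo: 158.51 ∈ [107.13, 210.38] ↔ index [51, 100].
51 + (158.51−107.13)·(100−51)/(210.38−107.13) = 51 + 51.38·49/103.25 ≈ 75.38, so AQI = 75.
Beijing: 420.52 ∈ [402.41, 467.46] ↔ index [201, 300].
201 + (420.52−402.41)·(300−201)/(467.46−402.41) = 201 + 18.11·99/65.05 ≈ 228.56, so AQI = 229.
Riyadh: 211.70 ∈ [210.39, 355.36] ↔ index [101, 150].
101 + (211.70−210.39)·(150−101)/(355.36−210.39) = 101 + 1.31·49/144.97 ≈ 101.44, so AQI = 101.
AQIs: Santiago=291, Dhaka=100, Cairo=75, Beijing=229, Riyadh=101. Santiago (291) − Beijing (229) = 62.

62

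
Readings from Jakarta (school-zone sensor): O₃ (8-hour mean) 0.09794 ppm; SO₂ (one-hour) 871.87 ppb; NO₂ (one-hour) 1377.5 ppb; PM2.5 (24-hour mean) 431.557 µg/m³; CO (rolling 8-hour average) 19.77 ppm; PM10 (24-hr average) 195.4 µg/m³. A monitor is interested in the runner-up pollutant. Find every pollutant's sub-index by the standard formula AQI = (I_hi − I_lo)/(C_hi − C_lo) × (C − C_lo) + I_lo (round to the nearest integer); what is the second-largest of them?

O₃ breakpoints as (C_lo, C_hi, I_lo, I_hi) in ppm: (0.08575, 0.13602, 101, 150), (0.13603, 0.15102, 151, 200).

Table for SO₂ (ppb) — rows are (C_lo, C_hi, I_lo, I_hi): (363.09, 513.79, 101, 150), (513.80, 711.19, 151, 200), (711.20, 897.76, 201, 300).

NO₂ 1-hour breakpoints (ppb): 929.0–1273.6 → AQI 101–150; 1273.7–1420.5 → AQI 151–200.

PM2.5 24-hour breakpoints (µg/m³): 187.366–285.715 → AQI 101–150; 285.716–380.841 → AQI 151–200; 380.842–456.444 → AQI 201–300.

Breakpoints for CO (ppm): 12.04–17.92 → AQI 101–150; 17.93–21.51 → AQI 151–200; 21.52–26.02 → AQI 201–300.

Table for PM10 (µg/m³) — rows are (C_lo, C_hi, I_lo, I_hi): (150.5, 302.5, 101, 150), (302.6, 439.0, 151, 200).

267

O₃: 0.09794 lies in 0.08575–0.13602, so I_lo=101, I_hi=150, C_lo=0.08575, C_hi=0.13602.
(150−101)/(0.13602−0.08575) × (0.09794−0.08575) + 101 = 49/0.05027 × 0.01219 + 101 ≈ 112.88 → 113.
SO₂: 871.87 lies in 711.20–897.76, so I_lo=201, I_hi=300, C_lo=711.20, C_hi=897.76.
(300−201)/(897.76−711.20) × (871.87−711.20) + 201 = 99/186.56 × 160.67 + 201 ≈ 286.26 → 286.
NO₂ 1377.5: bracket 1273.7–1420.5 → index 151–200; slope 49/146.8, offset 103.8.
AQI = 151 + 49/146.8·103.8 ≈ 185.65 ⇒ 186.
PM2.5: 431.557 ∈ [380.842, 456.444] ↔ index [201, 300].
201 + (431.557−380.842)·(300−201)/(456.444−380.842) = 201 + 50.715·99/75.602 ≈ 267.41, so AQI = 267.
CO: row 17.93–21.51 (AQI 151–200). (200−151)·(19.77−17.93)/(21.51−17.93) + 151 = 49·1.84/3.58 + 151 ≈ 176.18 → 176.
PM10: 195.4 lies in 150.5–302.5, so I_lo=101, I_hi=150, C_lo=150.5, C_hi=302.5.
(150−101)/(302.5−150.5) × (195.4−150.5) + 101 = 49/152.0 × 44.9 + 101 ≈ 115.47 → 115.
Sub-indices: O₃→113, SO₂→286, NO₂→186, PM2.5→267, CO→176, PM10→115. Ranked high→low: 286, 267, 186, 176, 115, 113. Second-highest sub-index = 267.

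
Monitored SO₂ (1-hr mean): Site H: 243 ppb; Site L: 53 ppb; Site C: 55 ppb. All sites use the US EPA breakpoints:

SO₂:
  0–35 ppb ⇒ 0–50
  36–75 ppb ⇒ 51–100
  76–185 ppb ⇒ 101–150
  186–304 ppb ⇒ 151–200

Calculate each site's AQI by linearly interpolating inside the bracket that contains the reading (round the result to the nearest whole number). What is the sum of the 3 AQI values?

Site H: 243 ∈ [186, 304] ↔ index [151, 200].
151 + (243−186)·(200−151)/(304−186) = 151 + 57·49/118 ≈ 174.67, so AQI = 175.
Site L: row 36–75 (AQI 51–100). (100−51)·(53−36)/(75−36) + 51 = 49·17/39 + 51 ≈ 72.36 → 72.
Site C 55: bracket 36–75 → index 51–100; slope 49/39, offset 19.
AQI = 51 + 49/39·19 ≈ 74.87 ⇒ 75.
AQIs: Site H=175, Site L=72, Site C=75. Sum = 175 + 72 + 75 = 322.

322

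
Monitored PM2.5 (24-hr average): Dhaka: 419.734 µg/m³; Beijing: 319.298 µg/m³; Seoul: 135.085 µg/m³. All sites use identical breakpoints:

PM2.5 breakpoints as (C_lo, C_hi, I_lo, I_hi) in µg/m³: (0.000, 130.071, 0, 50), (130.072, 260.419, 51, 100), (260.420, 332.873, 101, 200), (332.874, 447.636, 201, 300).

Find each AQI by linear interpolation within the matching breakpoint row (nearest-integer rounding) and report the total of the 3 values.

Dhaka 419.734: bracket 332.874–447.636 → index 201–300; slope 99/114.762, offset 86.860.
AQI = 201 + 99/114.762·86.860 ≈ 275.93 ⇒ 276.
Beijing 319.298: bracket 260.420–332.873 → index 101–200; slope 99/72.453, offset 58.878.
AQI = 101 + 99/72.453·58.878 ≈ 181.45 ⇒ 181.
Seoul 135.085: bracket 130.072–260.419 → index 51–100; slope 49/130.347, offset 5.013.
AQI = 51 + 49/130.347·5.013 ≈ 52.88 ⇒ 53.
AQIs: Dhaka=276, Beijing=181, Seoul=53. Sum = 276 + 181 + 53 = 510.

510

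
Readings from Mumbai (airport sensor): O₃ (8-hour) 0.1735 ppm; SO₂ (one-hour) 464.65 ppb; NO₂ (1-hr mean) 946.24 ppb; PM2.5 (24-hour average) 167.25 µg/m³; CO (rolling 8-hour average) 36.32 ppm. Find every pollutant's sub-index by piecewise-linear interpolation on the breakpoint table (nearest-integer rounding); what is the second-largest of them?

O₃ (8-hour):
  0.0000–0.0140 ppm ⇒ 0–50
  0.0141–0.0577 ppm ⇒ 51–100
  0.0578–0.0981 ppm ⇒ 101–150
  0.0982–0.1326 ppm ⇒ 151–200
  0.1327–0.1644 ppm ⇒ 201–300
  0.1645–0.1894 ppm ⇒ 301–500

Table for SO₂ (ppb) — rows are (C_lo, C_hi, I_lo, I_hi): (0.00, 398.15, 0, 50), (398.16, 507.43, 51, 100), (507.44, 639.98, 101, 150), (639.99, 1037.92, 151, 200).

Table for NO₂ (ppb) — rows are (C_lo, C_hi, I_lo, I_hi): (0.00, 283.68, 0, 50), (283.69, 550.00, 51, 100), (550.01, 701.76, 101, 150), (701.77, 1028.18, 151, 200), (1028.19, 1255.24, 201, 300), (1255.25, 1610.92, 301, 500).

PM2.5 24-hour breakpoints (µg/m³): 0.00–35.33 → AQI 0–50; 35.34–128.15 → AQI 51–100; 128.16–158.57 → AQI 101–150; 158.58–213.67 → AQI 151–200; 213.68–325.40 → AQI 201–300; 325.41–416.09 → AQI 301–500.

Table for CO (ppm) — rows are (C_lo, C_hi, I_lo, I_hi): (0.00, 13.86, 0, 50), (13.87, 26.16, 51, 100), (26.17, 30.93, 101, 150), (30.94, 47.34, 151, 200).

188

O₃: 0.1735 lies in 0.1645–0.1894, so I_lo=301, I_hi=500, C_lo=0.1645, C_hi=0.1894.
(500−301)/(0.1894−0.1645) × (0.1735−0.1645) + 301 = 199/0.0249 × 0.0090 + 301 ≈ 372.93 → 373.
SO₂: row 398.16–507.43 (AQI 51–100). (100−51)·(464.65−398.16)/(507.43−398.16) + 51 = 49·66.49/109.27 + 51 ≈ 80.82 → 81.
NO₂: 946.24 ∈ [701.77, 1028.18] ↔ index [151, 200].
151 + (946.24−701.77)·(200−151)/(1028.18−701.77) = 151 + 244.47·49/326.41 ≈ 187.70, so AQI = 188.
PM2.5 167.25: bracket 158.58–213.67 → index 151–200; slope 49/55.09, offset 8.67.
AQI = 151 + 49/55.09·8.67 ≈ 158.71 ⇒ 159.
CO: 36.32 lies in 30.94–47.34, so I_lo=151, I_hi=200, C_lo=30.94, C_hi=47.34.
(200−151)/(47.34−30.94) × (36.32−30.94) + 151 = 49/16.40 × 5.38 + 151 ≈ 167.07 → 167.
Sub-indices: O₃→373, SO₂→81, NO₂→188, PM2.5→159, CO→167. Ranked high→low: 373, 188, 167, 159, 81. Second-highest sub-index = 188.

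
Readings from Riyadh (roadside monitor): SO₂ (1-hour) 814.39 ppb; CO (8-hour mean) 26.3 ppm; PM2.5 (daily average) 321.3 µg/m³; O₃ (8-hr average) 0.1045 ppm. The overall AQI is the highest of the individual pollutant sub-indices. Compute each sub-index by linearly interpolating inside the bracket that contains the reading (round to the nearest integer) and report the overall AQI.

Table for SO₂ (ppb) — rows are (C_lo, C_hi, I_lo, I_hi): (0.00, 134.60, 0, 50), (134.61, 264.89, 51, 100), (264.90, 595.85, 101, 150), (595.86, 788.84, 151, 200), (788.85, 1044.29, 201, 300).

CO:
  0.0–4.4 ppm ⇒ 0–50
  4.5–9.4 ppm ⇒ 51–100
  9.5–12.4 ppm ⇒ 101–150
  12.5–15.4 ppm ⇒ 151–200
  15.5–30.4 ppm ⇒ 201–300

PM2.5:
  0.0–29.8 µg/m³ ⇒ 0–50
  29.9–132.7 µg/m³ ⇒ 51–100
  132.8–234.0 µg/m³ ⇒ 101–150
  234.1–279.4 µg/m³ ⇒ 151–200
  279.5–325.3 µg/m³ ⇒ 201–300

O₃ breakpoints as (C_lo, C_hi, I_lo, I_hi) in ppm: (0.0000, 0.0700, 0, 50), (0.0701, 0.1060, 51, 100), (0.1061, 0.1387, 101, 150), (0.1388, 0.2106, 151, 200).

SO₂: 814.39 ∈ [788.85, 1044.29] ↔ index [201, 300].
201 + (814.39−788.85)·(300−201)/(1044.29−788.85) = 201 + 25.54·99/255.44 ≈ 210.90, so AQI = 211.
CO: 26.3 lies in 15.5–30.4, so I_lo=201, I_hi=300, C_lo=15.5, C_hi=30.4.
(300−201)/(30.4−15.5) × (26.3−15.5) + 201 = 99/14.9 × 10.8 + 201 ≈ 272.76 → 273.
PM2.5: row 279.5–325.3 (AQI 201–300). (300−201)·(321.3−279.5)/(325.3−279.5) + 201 = 99·41.8/45.8 + 201 ≈ 291.35 → 291.
O₃: 0.1045 lies in 0.0701–0.1060, so I_lo=51, I_hi=100, C_lo=0.0701, C_hi=0.1060.
(100−51)/(0.1060−0.0701) × (0.1045−0.0701) + 51 = 49/0.0359 × 0.0344 + 51 ≈ 97.95 → 98.
Sub-indices: SO₂→211, CO→273, PM2.5→291, O₃→98. Overall AQI = max = 291; dominant pollutant is PM2.5.

291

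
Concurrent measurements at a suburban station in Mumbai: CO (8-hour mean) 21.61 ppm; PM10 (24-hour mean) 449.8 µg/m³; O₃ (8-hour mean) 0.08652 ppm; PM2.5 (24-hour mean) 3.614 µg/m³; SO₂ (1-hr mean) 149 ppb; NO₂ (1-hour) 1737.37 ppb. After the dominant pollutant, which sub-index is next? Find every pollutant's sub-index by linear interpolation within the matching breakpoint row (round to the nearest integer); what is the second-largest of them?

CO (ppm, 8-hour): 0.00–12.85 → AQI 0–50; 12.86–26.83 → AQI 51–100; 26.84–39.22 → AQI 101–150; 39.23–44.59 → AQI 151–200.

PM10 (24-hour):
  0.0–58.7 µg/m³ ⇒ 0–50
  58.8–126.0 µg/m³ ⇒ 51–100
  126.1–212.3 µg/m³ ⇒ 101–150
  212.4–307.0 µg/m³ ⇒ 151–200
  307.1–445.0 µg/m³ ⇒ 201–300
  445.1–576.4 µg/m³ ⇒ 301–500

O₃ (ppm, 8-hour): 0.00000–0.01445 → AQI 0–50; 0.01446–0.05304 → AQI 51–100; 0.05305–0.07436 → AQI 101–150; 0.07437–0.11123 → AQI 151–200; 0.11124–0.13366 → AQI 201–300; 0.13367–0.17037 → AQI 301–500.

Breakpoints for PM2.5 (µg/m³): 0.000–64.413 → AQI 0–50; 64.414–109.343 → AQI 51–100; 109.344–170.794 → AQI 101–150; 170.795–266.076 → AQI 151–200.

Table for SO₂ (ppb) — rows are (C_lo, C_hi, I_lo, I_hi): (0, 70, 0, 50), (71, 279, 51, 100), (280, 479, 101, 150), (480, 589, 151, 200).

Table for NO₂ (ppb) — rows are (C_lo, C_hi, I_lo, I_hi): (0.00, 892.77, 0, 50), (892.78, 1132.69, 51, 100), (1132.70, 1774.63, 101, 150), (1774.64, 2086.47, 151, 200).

CO: 21.61 lies in 12.86–26.83, so I_lo=51, I_hi=100, C_lo=12.86, C_hi=26.83.
(100−51)/(26.83−12.86) × (21.61−12.86) + 51 = 49/13.97 × 8.75 + 51 ≈ 81.69 → 82.
PM10: 449.8 ∈ [445.1, 576.4] ↔ index [301, 500].
301 + (449.8−445.1)·(500−301)/(576.4−445.1) = 301 + 4.7·199/131.3 ≈ 308.12, so AQI = 308.
O₃: 0.08652 lies in 0.07437–0.11123, so I_lo=151, I_hi=200, C_lo=0.07437, C_hi=0.11123.
(200−151)/(0.11123−0.07437) × (0.08652−0.07437) + 151 = 49/0.03686 × 0.01215 + 151 ≈ 167.15 → 167.
PM2.5: row 0.000–64.413 (AQI 0–50). (50−0)·(3.614−0.000)/(64.413−0.000) + 0 = 50·3.614/64.413 + 0 ≈ 2.81 → 3.
SO₂: 149 lies in 71–279, so I_lo=51, I_hi=100, C_lo=71, C_hi=279.
(100−51)/(279−71) × (149−71) + 51 = 49/208 × 78 + 51 ≈ 69.38 → 69.
NO₂: row 1132.70–1774.63 (AQI 101–150). (150−101)·(1737.37−1132.70)/(1774.63−1132.70) + 101 = 49·604.67/641.93 + 101 ≈ 147.16 → 147.
Sub-indices: CO→82, PM10→308, O₃→167, PM2.5→3, SO₂→69, NO₂→147. Ranked high→low: 308, 167, 147, 82, 69, 3. Second-highest sub-index = 167.

167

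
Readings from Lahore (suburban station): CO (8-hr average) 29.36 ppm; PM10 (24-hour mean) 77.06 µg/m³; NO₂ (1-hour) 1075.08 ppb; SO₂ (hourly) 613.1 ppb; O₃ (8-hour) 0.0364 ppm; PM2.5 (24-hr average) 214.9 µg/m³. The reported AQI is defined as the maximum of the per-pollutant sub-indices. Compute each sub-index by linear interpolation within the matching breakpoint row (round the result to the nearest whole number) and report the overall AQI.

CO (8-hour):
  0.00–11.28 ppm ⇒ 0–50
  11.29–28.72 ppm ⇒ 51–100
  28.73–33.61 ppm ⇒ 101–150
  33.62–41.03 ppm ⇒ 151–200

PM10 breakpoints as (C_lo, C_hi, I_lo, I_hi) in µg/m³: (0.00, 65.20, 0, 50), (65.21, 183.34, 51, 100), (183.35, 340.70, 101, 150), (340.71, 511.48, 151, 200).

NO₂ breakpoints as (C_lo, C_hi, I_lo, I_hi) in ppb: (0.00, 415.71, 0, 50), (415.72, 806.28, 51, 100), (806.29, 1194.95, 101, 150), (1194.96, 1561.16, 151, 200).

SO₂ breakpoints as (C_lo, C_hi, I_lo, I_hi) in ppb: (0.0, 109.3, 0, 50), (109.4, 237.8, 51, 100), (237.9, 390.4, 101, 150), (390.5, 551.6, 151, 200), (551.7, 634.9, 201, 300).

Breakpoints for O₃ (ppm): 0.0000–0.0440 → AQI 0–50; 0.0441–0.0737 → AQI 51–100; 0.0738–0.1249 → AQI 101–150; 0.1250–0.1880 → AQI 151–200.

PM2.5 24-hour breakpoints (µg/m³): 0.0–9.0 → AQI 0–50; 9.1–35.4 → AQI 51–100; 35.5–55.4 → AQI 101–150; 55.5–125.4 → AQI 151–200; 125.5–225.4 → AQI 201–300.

290

CO 29.36: bracket 28.73–33.61 → index 101–150; slope 49/4.88, offset 0.63.
AQI = 101 + 49/4.88·0.63 ≈ 107.33 ⇒ 107.
PM10 77.06: bracket 65.21–183.34 → index 51–100; slope 49/118.13, offset 11.85.
AQI = 51 + 49/118.13·11.85 ≈ 55.92 ⇒ 56.
NO₂: row 806.29–1194.95 (AQI 101–150). (150−101)·(1075.08−806.29)/(1194.95−806.29) + 101 = 49·268.79/388.66 + 101 ≈ 134.89 → 135.
SO₂: row 551.7–634.9 (AQI 201–300). (300−201)·(613.1−551.7)/(634.9−551.7) + 201 = 99·61.4/83.2 + 201 ≈ 274.06 → 274.
O₃ 0.0364: bracket 0.0000–0.0440 → index 0–50; slope 50/0.0440, offset 0.0364.
AQI = 0 + 50/0.0440·0.0364 ≈ 41.36 ⇒ 41.
PM2.5: 214.9 ∈ [125.5, 225.4] ↔ index [201, 300].
201 + (214.9−125.5)·(300−201)/(225.4−125.5) = 201 + 89.4·99/99.9 ≈ 289.59, so AQI = 290.
Sub-indices: CO→107, PM10→56, NO₂→135, SO₂→274, O₃→41, PM2.5→290. Overall AQI = max = 290; dominant pollutant is PM2.5.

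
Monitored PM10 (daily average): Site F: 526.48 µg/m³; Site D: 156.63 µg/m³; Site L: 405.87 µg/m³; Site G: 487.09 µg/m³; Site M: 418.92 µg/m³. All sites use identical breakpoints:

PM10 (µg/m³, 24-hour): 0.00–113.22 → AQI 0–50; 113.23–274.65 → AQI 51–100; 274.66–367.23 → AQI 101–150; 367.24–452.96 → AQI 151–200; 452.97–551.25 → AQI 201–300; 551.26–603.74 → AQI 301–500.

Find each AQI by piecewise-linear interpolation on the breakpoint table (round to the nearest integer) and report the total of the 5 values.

Site F: 526.48 ∈ [452.97, 551.25] ↔ index [201, 300].
201 + (526.48−452.97)·(300−201)/(551.25−452.97) = 201 + 73.51·99/98.28 ≈ 275.05, so AQI = 275.
Site D: 156.63 ∈ [113.23, 274.65] ↔ index [51, 100].
51 + (156.63−113.23)·(100−51)/(274.65−113.23) = 51 + 43.40·49/161.42 ≈ 64.17, so AQI = 64.
Site L: 405.87 ∈ [367.24, 452.96] ↔ index [151, 200].
151 + (405.87−367.24)·(200−151)/(452.96−367.24) = 151 + 38.63·49/85.72 ≈ 173.08, so AQI = 173.
Site G: row 452.97–551.25 (AQI 201–300). (300−201)·(487.09−452.97)/(551.25−452.97) + 201 = 99·34.12/98.28 + 201 ≈ 235.37 → 235.
Site M: 418.92 lies in 367.24–452.96, so I_lo=151, I_hi=200, C_lo=367.24, C_hi=452.96.
(200−151)/(452.96−367.24) × (418.92−367.24) + 151 = 49/85.72 × 51.68 + 151 ≈ 180.54 → 181.
AQIs: Site F=275, Site D=64, Site L=173, Site G=235, Site M=181. Sum = 275 + 64 + 173 + 235 + 181 = 928.

928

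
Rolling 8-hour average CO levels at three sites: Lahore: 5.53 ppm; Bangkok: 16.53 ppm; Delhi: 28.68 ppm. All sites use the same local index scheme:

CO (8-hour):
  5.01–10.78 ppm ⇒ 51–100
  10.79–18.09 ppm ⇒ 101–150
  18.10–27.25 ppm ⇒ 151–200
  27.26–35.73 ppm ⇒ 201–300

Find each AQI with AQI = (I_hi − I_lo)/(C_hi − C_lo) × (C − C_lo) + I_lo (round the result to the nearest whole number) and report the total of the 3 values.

413

Lahore: row 5.01–10.78 (AQI 51–100). (100−51)·(5.53−5.01)/(10.78−5.01) + 51 = 49·0.52/5.77 + 51 ≈ 55.42 → 55.
Bangkok: 16.53 lies in 10.79–18.09, so I_lo=101, I_hi=150, C_lo=10.79, C_hi=18.09.
(150−101)/(18.09−10.79) × (16.53−10.79) + 101 = 49/7.30 × 5.74 + 101 ≈ 139.53 → 140.
Delhi 28.68: bracket 27.26–35.73 → index 201–300; slope 99/8.47, offset 1.42.
AQI = 201 + 99/8.47·1.42 ≈ 217.60 ⇒ 218.
AQIs: Lahore=55, Bangkok=140, Delhi=218. Sum = 55 + 140 + 218 = 413.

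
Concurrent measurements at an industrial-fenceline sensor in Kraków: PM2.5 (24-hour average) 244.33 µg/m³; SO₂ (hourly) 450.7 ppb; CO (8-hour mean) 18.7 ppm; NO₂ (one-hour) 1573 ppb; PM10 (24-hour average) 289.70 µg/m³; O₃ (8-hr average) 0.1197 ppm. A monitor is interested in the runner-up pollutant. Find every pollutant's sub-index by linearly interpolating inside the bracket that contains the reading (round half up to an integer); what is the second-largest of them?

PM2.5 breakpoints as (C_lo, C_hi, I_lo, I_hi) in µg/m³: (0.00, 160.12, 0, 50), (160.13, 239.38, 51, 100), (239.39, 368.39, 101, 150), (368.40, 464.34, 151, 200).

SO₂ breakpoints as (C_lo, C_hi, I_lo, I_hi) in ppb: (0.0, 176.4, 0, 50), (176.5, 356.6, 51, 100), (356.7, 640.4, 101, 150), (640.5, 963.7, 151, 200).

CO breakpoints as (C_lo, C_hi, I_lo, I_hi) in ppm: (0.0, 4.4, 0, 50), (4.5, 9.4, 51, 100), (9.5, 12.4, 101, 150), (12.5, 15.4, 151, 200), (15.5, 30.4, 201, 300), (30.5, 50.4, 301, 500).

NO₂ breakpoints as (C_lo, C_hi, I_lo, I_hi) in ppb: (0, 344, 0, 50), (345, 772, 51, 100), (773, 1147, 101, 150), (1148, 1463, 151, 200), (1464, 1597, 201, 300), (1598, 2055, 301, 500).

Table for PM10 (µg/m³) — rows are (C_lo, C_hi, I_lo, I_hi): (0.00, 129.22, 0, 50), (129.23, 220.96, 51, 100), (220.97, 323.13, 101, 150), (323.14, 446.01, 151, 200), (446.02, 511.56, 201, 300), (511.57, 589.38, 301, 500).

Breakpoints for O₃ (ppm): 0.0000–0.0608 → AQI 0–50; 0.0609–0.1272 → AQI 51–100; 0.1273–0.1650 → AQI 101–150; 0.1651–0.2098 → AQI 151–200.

222

PM2.5: 244.33 lies in 239.39–368.39, so I_lo=101, I_hi=150, C_lo=239.39, C_hi=368.39.
(150−101)/(368.39−239.39) × (244.33−239.39) + 101 = 49/129.00 × 4.94 + 101 ≈ 102.88 → 103.
SO₂ 450.7: bracket 356.7–640.4 → index 101–150; slope 49/283.7, offset 94.0.
AQI = 101 + 49/283.7·94.0 ≈ 117.24 ⇒ 117.
CO: 18.7 ∈ [15.5, 30.4] ↔ index [201, 300].
201 + (18.7−15.5)·(300−201)/(30.4−15.5) = 201 + 3.2·99/14.9 ≈ 222.26, so AQI = 222.
NO₂: 1573 lies in 1464–1597, so I_lo=201, I_hi=300, C_lo=1464, C_hi=1597.
(300−201)/(1597−1464) × (1573−1464) + 201 = 99/133 × 109 + 201 ≈ 282.14 → 282.
PM10: row 220.97–323.13 (AQI 101–150). (150−101)·(289.70−220.97)/(323.13−220.97) + 101 = 49·68.73/102.16 + 101 ≈ 133.97 → 134.
O₃: row 0.0609–0.1272 (AQI 51–100). (100−51)·(0.1197−0.0609)/(0.1272−0.0609) + 51 = 49·0.0588/0.0663 + 51 ≈ 94.46 → 94.
Sub-indices: PM2.5→103, SO₂→117, CO→222, NO₂→282, PM10→134, O₃→94. Ranked high→low: 282, 222, 134, 117, 103, 94. Second-highest sub-index = 222.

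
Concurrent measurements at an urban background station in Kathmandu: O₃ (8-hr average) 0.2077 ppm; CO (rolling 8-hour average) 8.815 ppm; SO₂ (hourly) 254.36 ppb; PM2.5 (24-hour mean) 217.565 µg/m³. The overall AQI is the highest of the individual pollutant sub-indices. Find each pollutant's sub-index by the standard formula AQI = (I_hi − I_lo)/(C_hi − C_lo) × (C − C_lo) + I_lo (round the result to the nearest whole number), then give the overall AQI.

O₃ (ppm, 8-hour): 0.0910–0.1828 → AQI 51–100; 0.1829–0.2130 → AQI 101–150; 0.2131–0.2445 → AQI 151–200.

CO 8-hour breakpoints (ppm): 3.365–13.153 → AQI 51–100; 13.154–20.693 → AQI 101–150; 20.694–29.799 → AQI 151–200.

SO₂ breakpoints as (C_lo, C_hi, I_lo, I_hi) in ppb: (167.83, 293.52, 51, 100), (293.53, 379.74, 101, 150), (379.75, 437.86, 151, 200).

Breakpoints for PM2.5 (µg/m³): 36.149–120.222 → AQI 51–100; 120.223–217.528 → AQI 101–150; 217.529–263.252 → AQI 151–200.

O₃: row 0.1829–0.2130 (AQI 101–150). (150−101)·(0.2077−0.1829)/(0.2130−0.1829) + 101 = 49·0.0248/0.0301 + 101 ≈ 141.37 → 141.
CO: 8.815 ∈ [3.365, 13.153] ↔ index [51, 100].
51 + (8.815−3.365)·(100−51)/(13.153−3.365) = 51 + 5.450·49/9.788 ≈ 78.28, so AQI = 78.
SO₂: row 167.83–293.52 (AQI 51–100). (100−51)·(254.36−167.83)/(293.52−167.83) + 51 = 49·86.53/125.69 + 51 ≈ 84.73 → 85.
PM2.5: 217.565 ∈ [217.529, 263.252] ↔ index [151, 200].
151 + (217.565−217.529)·(200−151)/(263.252−217.529) = 151 + 0.036·49/45.723 ≈ 151.04, so AQI = 151.
Sub-indices: O₃→141, CO→78, SO₂→85, PM2.5→151. Overall AQI = max = 151; dominant pollutant is PM2.5.

151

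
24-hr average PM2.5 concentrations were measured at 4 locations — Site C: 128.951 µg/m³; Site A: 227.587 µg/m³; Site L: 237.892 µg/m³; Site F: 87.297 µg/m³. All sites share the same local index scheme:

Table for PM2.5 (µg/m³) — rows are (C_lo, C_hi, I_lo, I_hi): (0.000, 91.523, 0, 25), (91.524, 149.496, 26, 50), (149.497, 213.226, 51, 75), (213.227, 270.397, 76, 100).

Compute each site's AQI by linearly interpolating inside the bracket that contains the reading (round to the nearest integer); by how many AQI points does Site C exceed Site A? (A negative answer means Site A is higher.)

-41

Site C 128.951: bracket 91.524–149.496 → index 26–50; slope 24/57.972, offset 37.427.
AQI = 26 + 24/57.972·37.427 ≈ 41.49 ⇒ 41.
Site A: 227.587 ∈ [213.227, 270.397] ↔ index [76, 100].
76 + (227.587−213.227)·(100−76)/(270.397−213.227) = 76 + 14.360·24/57.170 ≈ 82.03, so AQI = 82.
Site L: row 213.227–270.397 (AQI 76–100). (100−76)·(237.892−213.227)/(270.397−213.227) + 76 = 24·24.665/57.170 + 76 ≈ 86.35 → 86.
Site F: 87.297 lies in 0.000–91.523, so I_lo=0, I_hi=25, C_lo=0.000, C_hi=91.523.
(25−0)/(91.523−0.000) × (87.297−0.000) + 0 = 25/91.523 × 87.297 + 0 ≈ 23.85 → 24.
AQIs: Site C=41, Site A=82, Site L=86, Site F=24. Site C (41) − Site A (82) = -41.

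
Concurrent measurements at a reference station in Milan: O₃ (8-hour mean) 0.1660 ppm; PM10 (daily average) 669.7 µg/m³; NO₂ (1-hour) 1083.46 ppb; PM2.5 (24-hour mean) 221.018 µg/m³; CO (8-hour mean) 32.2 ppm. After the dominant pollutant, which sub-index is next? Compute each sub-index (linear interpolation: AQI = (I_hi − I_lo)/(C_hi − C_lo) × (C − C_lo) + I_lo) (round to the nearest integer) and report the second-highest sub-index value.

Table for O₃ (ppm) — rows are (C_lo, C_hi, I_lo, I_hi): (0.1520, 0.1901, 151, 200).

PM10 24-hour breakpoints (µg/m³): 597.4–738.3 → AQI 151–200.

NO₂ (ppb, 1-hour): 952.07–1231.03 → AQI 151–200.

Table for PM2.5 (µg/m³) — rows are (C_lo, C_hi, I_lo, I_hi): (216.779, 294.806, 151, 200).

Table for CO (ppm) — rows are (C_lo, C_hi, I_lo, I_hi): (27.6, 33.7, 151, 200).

176

O₃: row 0.1520–0.1901 (AQI 151–200). (200−151)·(0.1660−0.1520)/(0.1901−0.1520) + 151 = 49·0.0140/0.0381 + 151 ≈ 169.01 → 169.
PM10: row 597.4–738.3 (AQI 151–200). (200−151)·(669.7−597.4)/(738.3−597.4) + 151 = 49·72.3/140.9 + 151 ≈ 176.14 → 176.
NO₂: 1083.46 ∈ [952.07, 1231.03] ↔ index [151, 200].
151 + (1083.46−952.07)·(200−151)/(1231.03−952.07) = 151 + 131.39·49/278.96 ≈ 174.08, so AQI = 174.
PM2.5: 221.018 lies in 216.779–294.806, so I_lo=151, I_hi=200, C_lo=216.779, C_hi=294.806.
(200−151)/(294.806−216.779) × (221.018−216.779) + 151 = 49/78.027 × 4.239 + 151 ≈ 153.66 → 154.
CO: row 27.6–33.7 (AQI 151–200). (200−151)·(32.2−27.6)/(33.7−27.6) + 151 = 49·4.6/6.1 + 151 ≈ 187.95 → 188.
Sub-indices: O₃→169, PM10→176, NO₂→174, PM2.5→154, CO→188. Ranked high→low: 188, 176, 174, 169, 154. Second-highest sub-index = 176.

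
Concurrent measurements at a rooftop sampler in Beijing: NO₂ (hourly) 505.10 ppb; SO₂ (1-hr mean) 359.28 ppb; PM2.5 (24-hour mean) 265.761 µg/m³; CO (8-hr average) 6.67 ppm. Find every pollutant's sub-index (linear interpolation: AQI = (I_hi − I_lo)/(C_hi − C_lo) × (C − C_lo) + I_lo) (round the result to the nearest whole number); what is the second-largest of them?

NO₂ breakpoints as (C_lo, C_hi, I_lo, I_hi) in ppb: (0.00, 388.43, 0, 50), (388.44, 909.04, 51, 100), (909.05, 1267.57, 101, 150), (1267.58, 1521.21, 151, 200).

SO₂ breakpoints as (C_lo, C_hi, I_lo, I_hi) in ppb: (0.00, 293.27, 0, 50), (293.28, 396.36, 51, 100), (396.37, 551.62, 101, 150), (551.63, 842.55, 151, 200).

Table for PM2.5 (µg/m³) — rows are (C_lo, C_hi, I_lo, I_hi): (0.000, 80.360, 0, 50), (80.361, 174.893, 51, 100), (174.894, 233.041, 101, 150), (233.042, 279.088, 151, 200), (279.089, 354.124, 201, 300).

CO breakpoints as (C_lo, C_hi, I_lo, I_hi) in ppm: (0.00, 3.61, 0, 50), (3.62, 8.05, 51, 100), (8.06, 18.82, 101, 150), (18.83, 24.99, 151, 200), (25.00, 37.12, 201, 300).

NO₂: row 388.44–909.04 (AQI 51–100). (100−51)·(505.10−388.44)/(909.04−388.44) + 51 = 49·116.66/520.60 + 51 ≈ 61.98 → 62.
SO₂: 359.28 lies in 293.28–396.36, so I_lo=51, I_hi=100, C_lo=293.28, C_hi=396.36.
(100−51)/(396.36−293.28) × (359.28−293.28) + 51 = 49/103.08 × 66.00 + 51 ≈ 82.37 → 82.
PM2.5: 265.761 ∈ [233.042, 279.088] ↔ index [151, 200].
151 + (265.761−233.042)·(200−151)/(279.088−233.042) = 151 + 32.719·49/46.046 ≈ 185.82, so AQI = 186.
CO: row 3.62–8.05 (AQI 51–100). (100−51)·(6.67−3.62)/(8.05−3.62) + 51 = 49·3.05/4.43 + 51 ≈ 84.74 → 85.
Sub-indices: NO₂→62, SO₂→82, PM2.5→186, CO→85. Ranked high→low: 186, 85, 82, 62. Second-highest sub-index = 85.

85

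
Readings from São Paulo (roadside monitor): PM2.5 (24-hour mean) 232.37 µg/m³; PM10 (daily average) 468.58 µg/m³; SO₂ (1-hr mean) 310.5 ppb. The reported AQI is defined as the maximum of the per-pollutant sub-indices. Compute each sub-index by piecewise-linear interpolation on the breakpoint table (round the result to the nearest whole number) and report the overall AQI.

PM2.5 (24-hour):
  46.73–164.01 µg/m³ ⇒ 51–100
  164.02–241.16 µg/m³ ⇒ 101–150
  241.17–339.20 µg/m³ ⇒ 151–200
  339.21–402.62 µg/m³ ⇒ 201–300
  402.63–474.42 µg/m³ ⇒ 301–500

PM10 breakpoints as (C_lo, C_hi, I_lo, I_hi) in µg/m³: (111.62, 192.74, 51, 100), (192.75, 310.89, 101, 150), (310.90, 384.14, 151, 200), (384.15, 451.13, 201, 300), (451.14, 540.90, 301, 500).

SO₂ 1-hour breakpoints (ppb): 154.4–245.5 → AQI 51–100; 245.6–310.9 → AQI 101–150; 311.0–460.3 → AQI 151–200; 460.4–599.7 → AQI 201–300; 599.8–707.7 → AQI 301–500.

PM2.5 232.37: bracket 164.02–241.16 → index 101–150; slope 49/77.14, offset 68.35.
AQI = 101 + 49/77.14·68.35 ≈ 144.42 ⇒ 144.
PM10: 468.58 lies in 451.14–540.90, so I_lo=301, I_hi=500, C_lo=451.14, C_hi=540.90.
(500−301)/(540.90−451.14) × (468.58−451.14) + 301 = 199/89.76 × 17.44 + 301 ≈ 339.66 → 340.
SO₂: 310.5 ∈ [245.6, 310.9] ↔ index [101, 150].
101 + (310.5−245.6)·(150−101)/(310.9−245.6) = 101 + 64.9·49/65.3 ≈ 149.70, so AQI = 150.
Sub-indices: PM2.5→144, PM10→340, SO₂→150. Overall AQI = max = 340; dominant pollutant is PM10.
AQI 340: Hazardous.

340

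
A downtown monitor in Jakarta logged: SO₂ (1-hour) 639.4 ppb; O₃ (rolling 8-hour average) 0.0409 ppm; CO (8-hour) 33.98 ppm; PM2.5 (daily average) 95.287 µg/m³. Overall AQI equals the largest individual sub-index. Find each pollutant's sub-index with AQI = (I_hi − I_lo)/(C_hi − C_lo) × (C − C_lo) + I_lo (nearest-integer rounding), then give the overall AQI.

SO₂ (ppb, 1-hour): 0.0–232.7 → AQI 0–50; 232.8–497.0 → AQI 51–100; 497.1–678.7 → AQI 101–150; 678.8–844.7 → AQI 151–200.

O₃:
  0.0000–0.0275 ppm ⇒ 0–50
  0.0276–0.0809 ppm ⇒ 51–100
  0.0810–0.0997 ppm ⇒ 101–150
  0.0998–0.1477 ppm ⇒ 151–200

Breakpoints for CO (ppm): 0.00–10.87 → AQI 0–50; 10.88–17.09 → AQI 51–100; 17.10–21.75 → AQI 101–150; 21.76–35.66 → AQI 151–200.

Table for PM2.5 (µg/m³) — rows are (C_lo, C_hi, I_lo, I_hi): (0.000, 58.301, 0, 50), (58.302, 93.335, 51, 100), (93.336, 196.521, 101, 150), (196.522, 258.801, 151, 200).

194

SO₂: 639.4 lies in 497.1–678.7, so I_lo=101, I_hi=150, C_lo=497.1, C_hi=678.7.
(150−101)/(678.7−497.1) × (639.4−497.1) + 101 = 49/181.6 × 142.3 + 101 ≈ 139.40 → 139.
O₃ 0.0409: bracket 0.0276–0.0809 → index 51–100; slope 49/0.0533, offset 0.0133.
AQI = 51 + 49/0.0533·0.0133 ≈ 63.23 ⇒ 63.
CO: 33.98 lies in 21.76–35.66, so I_lo=151, I_hi=200, C_lo=21.76, C_hi=35.66.
(200−151)/(35.66−21.76) × (33.98−21.76) + 151 = 49/13.90 × 12.22 + 151 ≈ 194.08 → 194.
PM2.5: row 93.336–196.521 (AQI 101–150). (150−101)·(95.287−93.336)/(196.521−93.336) + 101 = 49·1.951/103.185 + 101 ≈ 101.93 → 102.
Sub-indices: SO₂→139, O₃→63, CO→194, PM2.5→102. Overall AQI = max = 194; dominant pollutant is CO.
AQI 194: Unhealthy.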